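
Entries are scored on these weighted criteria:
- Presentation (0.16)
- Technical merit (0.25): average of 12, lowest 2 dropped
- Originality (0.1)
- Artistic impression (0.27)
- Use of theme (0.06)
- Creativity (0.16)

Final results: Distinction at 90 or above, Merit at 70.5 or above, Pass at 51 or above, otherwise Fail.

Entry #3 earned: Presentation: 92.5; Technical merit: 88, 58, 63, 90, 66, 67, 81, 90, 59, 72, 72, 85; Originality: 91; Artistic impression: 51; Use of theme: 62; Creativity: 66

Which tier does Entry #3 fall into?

Technical merit: drop 58, 59 → average of remaining 10 = 774/10 = 77.4
Weighted total:
  Presentation 92.5 × 0.16 = 14.8
  Technical merit 77.4 × 0.25 = 19.35
  Originality 91 × 0.1 = 9.1
  Artistic impression 51 × 0.27 = 13.77
  Use of theme 62 × 0.06 = 3.72
  Creativity 66 × 0.16 = 10.56
Sum = 71.3
71.3 is ≥ 70.5 and < 90 → Merit

Merit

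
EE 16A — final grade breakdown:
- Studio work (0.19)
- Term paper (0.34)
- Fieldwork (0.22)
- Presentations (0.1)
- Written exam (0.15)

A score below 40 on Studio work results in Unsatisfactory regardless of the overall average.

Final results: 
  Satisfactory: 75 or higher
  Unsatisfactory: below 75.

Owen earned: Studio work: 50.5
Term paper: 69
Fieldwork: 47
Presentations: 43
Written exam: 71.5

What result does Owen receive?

Unsatisfactory

Studio work score 50.5 ≥ 40: minimum met.
Weighted total:
  Studio work 50.5 × 0.19 = 9.595
  Term paper 69 × 0.34 = 23.46
  Fieldwork 47 × 0.22 = 10.34
  Presentations 43 × 0.1 = 4.3
  Written exam 71.5 × 0.15 = 10.725
Sum = 58.42
58.42 < 75 → Unsatisfactory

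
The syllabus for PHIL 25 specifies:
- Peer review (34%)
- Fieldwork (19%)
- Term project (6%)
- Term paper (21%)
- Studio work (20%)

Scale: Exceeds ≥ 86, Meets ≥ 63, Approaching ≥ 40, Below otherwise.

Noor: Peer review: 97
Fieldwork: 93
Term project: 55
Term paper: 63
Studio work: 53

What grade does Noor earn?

Meets

Weighted total:
  Peer review 97 × 0.34 = 32.98
  Fieldwork 93 × 0.19 = 17.67
  Term project 55 × 0.06 = 3.3
  Term paper 63 × 0.21 = 13.23
  Studio work 53 × 0.2 = 10.6
Sum = 77.78
77.78 is ≥ 63 and < 86 → Meets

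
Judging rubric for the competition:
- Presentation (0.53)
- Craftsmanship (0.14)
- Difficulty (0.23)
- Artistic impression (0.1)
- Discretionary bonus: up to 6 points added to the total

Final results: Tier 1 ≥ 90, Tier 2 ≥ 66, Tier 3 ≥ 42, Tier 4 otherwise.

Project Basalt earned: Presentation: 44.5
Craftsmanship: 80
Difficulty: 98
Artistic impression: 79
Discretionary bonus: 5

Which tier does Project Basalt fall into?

Tier 2

Weighted total:
  Presentation 44.5 × 0.53 = 23.585
  Craftsmanship 80 × 0.14 = 11.2
  Difficulty 98 × 0.23 = 22.54
  Artistic impression 79 × 0.1 = 7.9
Sum = 65.225
Discretionary bonus: 65.225 + 5 = 70.225
70.225 is ≥ 66 and < 90 → Tier 2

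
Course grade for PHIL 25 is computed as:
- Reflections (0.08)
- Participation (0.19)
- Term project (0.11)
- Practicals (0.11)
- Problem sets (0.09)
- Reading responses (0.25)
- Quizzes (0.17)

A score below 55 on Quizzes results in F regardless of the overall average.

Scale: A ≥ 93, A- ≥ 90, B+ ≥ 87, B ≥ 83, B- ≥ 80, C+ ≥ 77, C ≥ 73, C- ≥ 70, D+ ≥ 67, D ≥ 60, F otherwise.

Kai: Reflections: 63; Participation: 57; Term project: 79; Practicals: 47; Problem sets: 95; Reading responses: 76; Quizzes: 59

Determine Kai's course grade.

D+

Quizzes score 59 ≥ 55: minimum met.
Weighted total:
  Reflections 63 × 0.08 = 5.04
  Participation 57 × 0.19 = 10.83
  Term project 79 × 0.11 = 8.69
  Practicals 47 × 0.11 = 5.17
  Problem sets 95 × 0.09 = 8.55
  Reading responses 76 × 0.25 = 19
  Quizzes 59 × 0.17 = 10.03
Sum = 67.31
67.31 is ≥ 67 and < 70 → D+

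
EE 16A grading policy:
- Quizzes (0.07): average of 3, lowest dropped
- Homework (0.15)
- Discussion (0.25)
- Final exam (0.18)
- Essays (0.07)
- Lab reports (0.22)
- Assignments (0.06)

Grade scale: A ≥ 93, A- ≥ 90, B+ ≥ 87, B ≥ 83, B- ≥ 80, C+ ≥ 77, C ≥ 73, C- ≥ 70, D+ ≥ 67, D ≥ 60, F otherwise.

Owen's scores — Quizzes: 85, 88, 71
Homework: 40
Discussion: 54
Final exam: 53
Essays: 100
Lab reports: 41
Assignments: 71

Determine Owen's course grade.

Quizzes: drop 71 → average of remaining 2 = 173/2 = 86.5
Weighted total:
  Quizzes 86.5 × 0.07 = 6.055
  Homework 40 × 0.15 = 6
  Discussion 54 × 0.25 = 13.5
  Final exam 53 × 0.18 = 9.54
  Essays 100 × 0.07 = 7
  Lab reports 41 × 0.22 = 9.02
  Assignments 71 × 0.06 = 4.26
Sum = 55.375
55.375 < 60 → F

F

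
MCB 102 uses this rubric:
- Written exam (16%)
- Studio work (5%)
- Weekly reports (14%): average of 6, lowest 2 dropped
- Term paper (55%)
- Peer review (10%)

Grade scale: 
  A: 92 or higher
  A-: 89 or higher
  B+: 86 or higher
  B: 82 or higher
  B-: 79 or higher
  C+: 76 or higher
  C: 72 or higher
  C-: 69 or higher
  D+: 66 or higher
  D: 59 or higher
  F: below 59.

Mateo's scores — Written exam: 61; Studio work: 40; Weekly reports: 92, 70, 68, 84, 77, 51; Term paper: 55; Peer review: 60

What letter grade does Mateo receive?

D

Weekly reports: drop 51, 68 → average of remaining 4 = 323/4 = 80.75
Weighted total:
  Written exam 61 × 0.16 = 9.76
  Studio work 40 × 0.05 = 2
  Weekly reports 80.75 × 0.14 = 11.305
  Term paper 55 × 0.55 = 30.25
  Peer review 60 × 0.1 = 6
Sum = 59.315
59.315 is ≥ 59 and < 66 → D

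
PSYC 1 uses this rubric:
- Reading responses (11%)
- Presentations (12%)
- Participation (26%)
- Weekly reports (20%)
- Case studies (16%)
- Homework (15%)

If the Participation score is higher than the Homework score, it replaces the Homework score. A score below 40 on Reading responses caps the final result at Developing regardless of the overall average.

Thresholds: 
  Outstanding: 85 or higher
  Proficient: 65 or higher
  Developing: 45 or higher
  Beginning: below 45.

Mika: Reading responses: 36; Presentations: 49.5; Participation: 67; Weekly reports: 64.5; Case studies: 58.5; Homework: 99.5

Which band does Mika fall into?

Developing

Participation (67) ≤ Homework (99.5), so Homework stays at 99.5.
Reading responses score 36 < 40: minimum not met.
Weighted total:
  Reading responses 36 × 0.11 = 3.96
  Presentations 49.5 × 0.12 = 5.94
  Participation 67 × 0.26 = 17.42
  Weekly reports 64.5 × 0.2 = 12.9
  Case studies 58.5 × 0.16 = 9.36
  Homework 99.5 × 0.15 = 14.925
Sum = 64.505
64.505 would be Developing; cap at Developing applies → Developing.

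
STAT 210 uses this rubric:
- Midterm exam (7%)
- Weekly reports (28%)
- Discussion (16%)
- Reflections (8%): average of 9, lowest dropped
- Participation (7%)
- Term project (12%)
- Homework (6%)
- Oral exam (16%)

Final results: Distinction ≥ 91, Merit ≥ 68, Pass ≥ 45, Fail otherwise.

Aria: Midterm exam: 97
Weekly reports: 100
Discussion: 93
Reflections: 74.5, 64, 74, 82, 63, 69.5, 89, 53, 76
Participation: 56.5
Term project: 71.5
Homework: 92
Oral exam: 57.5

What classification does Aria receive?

Reflections: drop 53 → average of remaining 8 = 592/8 = 74
Weighted total:
  Midterm exam 97 × 0.07 = 6.79
  Weekly reports 100 × 0.28 = 28
  Discussion 93 × 0.16 = 14.88
  Reflections 74 × 0.08 = 5.92
  Participation 56.5 × 0.07 = 3.955
  Term project 71.5 × 0.12 = 8.58
  Homework 92 × 0.06 = 5.52
  Oral exam 57.5 × 0.16 = 9.2
Sum = 82.845
82.845 is ≥ 68 and < 91 → Merit

Merit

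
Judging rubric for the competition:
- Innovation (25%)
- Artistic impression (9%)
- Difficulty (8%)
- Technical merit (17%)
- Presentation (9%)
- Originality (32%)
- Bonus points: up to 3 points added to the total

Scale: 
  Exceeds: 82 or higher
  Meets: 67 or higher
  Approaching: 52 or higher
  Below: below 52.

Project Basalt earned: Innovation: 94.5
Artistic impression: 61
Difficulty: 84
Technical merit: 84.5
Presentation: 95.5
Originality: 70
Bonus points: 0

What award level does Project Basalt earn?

Weighted total:
  Innovation 94.5 × 0.25 = 23.625
  Artistic impression 61 × 0.09 = 5.49
  Difficulty 84 × 0.08 = 6.72
  Technical merit 84.5 × 0.17 = 14.365
  Presentation 95.5 × 0.09 = 8.595
  Originality 70 × 0.32 = 22.4
Sum = 81.195
Bonus points: 81.195 + 0 = 81.195
81.195 is ≥ 67 and < 82 → Meets

Meets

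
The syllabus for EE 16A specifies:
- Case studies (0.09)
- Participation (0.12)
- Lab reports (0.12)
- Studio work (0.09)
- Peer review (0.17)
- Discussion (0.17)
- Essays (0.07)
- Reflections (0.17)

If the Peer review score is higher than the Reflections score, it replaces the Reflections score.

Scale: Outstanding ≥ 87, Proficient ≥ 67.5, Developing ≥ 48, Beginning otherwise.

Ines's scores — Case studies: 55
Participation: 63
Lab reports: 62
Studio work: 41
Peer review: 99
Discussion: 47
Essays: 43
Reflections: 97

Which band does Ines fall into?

Peer review (99) > Reflections (97), so Reflections counts as 99.
Weighted total:
  Case studies 55 × 0.09 = 4.95
  Participation 63 × 0.12 = 7.56
  Lab reports 62 × 0.12 = 7.44
  Studio work 41 × 0.09 = 3.69
  Peer review 99 × 0.17 = 16.83
  Discussion 47 × 0.17 = 7.99
  Essays 43 × 0.07 = 3.01
  Reflections 99 × 0.17 = 16.83
Sum = 68.3
68.3 is ≥ 67.5 and < 87 → Proficient

Proficient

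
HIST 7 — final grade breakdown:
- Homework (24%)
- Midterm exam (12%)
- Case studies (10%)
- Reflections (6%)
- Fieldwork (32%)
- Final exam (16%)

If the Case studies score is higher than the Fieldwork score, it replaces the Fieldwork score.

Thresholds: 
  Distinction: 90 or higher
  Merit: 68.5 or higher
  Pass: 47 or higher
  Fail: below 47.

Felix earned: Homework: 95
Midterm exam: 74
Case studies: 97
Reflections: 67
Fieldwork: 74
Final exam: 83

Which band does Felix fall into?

Merit

Case studies (97) > Fieldwork (74), so Fieldwork counts as 97.
Weighted total:
  Homework 95 × 0.24 = 22.8
  Midterm exam 74 × 0.12 = 8.88
  Case studies 97 × 0.1 = 9.7
  Reflections 67 × 0.06 = 4.02
  Fieldwork 97 × 0.32 = 31.04
  Final exam 83 × 0.16 = 13.28
Sum = 89.72
89.72 is ≥ 68.5 and < 90 → Merit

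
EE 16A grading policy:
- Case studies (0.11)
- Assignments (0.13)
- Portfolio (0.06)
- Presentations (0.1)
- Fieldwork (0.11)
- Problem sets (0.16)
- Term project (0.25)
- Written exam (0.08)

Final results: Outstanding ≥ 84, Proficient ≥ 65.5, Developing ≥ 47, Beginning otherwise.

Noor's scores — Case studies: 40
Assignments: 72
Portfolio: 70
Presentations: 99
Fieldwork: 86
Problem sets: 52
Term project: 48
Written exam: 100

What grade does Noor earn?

Proficient

Weighted total:
  Case studies 40 × 0.11 = 4.4
  Assignments 72 × 0.13 = 9.36
  Portfolio 70 × 0.06 = 4.2
  Presentations 99 × 0.1 = 9.9
  Fieldwork 86 × 0.11 = 9.46
  Problem sets 52 × 0.16 = 8.32
  Term project 48 × 0.25 = 12
  Written exam 100 × 0.08 = 8
Sum = 65.64
65.64 is ≥ 65.5 and < 84 → Proficient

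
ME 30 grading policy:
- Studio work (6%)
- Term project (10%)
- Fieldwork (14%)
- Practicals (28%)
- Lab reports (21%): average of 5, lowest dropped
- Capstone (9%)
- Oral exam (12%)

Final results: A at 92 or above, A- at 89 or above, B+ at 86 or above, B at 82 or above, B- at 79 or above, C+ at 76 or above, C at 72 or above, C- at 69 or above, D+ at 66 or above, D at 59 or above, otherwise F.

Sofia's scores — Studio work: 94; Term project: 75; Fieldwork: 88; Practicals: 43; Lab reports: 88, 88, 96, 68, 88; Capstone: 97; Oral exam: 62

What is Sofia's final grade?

Lab reports: drop 68 → average of remaining 4 = 360/4 = 90
Weighted total:
  Studio work 94 × 0.06 = 5.64
  Term project 75 × 0.1 = 7.5
  Fieldwork 88 × 0.14 = 12.32
  Practicals 43 × 0.28 = 12.04
  Lab reports 90 × 0.21 = 18.9
  Capstone 97 × 0.09 = 8.73
  Oral exam 62 × 0.12 = 7.44
Sum = 72.57
72.57 is ≥ 72 and < 76 → C

C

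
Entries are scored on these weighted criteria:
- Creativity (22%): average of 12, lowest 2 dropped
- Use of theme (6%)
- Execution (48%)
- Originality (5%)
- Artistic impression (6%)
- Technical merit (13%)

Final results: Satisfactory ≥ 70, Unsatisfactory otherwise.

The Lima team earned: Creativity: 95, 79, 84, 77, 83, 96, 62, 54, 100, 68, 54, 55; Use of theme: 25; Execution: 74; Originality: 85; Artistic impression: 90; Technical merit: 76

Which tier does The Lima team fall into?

Creativity: drop 54, 54 → average of remaining 10 = 799/10 = 79.9
Weighted total:
  Creativity 79.9 × 0.22 = 17.578
  Use of theme 25 × 0.06 = 1.5
  Execution 74 × 0.48 = 35.52
  Originality 85 × 0.05 = 4.25
  Artistic impression 90 × 0.06 = 5.4
  Technical merit 76 × 0.13 = 9.88
Sum = 74.128
74.128 ≥ 70 → Satisfactory

Satisfactory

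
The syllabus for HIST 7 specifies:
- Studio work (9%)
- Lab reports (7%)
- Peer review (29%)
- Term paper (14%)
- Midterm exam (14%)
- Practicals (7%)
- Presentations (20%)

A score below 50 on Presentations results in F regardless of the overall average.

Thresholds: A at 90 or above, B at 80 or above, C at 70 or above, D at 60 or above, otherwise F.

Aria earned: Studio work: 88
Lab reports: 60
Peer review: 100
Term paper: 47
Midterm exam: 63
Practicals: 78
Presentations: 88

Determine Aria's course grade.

Presentations score 88 ≥ 50: minimum met.
Weighted total:
  Studio work 88 × 0.09 = 7.92
  Lab reports 60 × 0.07 = 4.2
  Peer review 100 × 0.29 = 29
  Term paper 47 × 0.14 = 6.58
  Midterm exam 63 × 0.14 = 8.82
  Practicals 78 × 0.07 = 5.46
  Presentations 88 × 0.2 = 17.6
Sum = 79.58
79.58 is ≥ 70 and < 80 → C

C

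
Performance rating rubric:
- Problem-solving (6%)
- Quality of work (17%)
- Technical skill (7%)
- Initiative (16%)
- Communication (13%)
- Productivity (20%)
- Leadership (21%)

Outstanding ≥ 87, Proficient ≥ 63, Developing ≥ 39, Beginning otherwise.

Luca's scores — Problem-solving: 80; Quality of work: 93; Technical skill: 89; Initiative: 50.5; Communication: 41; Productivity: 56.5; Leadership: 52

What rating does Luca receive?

Developing

Weighted total:
  Problem-solving 80 × 0.06 = 4.8
  Quality of work 93 × 0.17 = 15.81
  Technical skill 89 × 0.07 = 6.23
  Initiative 50.5 × 0.16 = 8.08
  Communication 41 × 0.13 = 5.33
  Productivity 56.5 × 0.2 = 11.3
  Leadership 52 × 0.21 = 10.92
Sum = 62.47
62.47 is ≥ 39 and < 63 → Developing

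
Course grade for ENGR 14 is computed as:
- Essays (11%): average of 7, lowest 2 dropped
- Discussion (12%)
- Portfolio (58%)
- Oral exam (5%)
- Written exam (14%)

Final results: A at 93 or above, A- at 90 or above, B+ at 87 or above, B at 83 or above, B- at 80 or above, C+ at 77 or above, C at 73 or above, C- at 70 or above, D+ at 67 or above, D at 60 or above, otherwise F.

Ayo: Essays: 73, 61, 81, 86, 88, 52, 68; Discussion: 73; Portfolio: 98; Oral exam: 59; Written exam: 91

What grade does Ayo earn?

Essays: drop 52, 61 → average of remaining 5 = 396/5 = 79.2
Weighted total:
  Essays 79.2 × 0.11 = 8.712
  Discussion 73 × 0.12 = 8.76
  Portfolio 98 × 0.58 = 56.84
  Oral exam 59 × 0.05 = 2.95
  Written exam 91 × 0.14 = 12.74
Sum = 90.002
90.002 is ≥ 90 and < 93 → A-

A-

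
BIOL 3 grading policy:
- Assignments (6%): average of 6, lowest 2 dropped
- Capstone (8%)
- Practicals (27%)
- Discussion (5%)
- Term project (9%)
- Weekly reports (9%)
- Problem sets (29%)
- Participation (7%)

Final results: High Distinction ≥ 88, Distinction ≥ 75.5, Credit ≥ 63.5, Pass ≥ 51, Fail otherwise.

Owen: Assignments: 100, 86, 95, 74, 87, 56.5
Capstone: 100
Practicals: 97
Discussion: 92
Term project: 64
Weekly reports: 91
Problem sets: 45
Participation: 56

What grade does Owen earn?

Credit

Assignments: drop 56.5, 74 → average of remaining 4 = 368/4 = 92
Weighted total:
  Assignments 92 × 0.06 = 5.52
  Capstone 100 × 0.08 = 8
  Practicals 97 × 0.27 = 26.19
  Discussion 92 × 0.05 = 4.6
  Term project 64 × 0.09 = 5.76
  Weekly reports 91 × 0.09 = 8.19
  Problem sets 45 × 0.29 = 13.05
  Participation 56 × 0.07 = 3.92
Sum = 75.23
75.23 is ≥ 63.5 and < 75.5 → Credit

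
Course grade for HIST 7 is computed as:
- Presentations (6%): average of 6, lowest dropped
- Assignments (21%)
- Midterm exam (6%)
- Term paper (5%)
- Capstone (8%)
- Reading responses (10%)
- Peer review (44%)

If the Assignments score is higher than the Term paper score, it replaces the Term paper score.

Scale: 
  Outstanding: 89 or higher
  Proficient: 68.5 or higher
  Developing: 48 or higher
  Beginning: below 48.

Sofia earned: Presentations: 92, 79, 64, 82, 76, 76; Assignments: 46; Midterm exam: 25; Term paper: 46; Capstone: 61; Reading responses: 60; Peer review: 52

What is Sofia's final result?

Presentations: drop 64 → average of remaining 5 = 405/5 = 81
Assignments (46) ≤ Term paper (46), so Term paper stays at 46.
Weighted total:
  Presentations 81 × 0.06 = 4.86
  Assignments 46 × 0.21 = 9.66
  Midterm exam 25 × 0.06 = 1.5
  Term paper 46 × 0.05 = 2.3
  Capstone 61 × 0.08 = 4.88
  Reading responses 60 × 0.1 = 6
  Peer review 52 × 0.44 = 22.88
Sum = 52.08
52.08 is ≥ 48 and < 68.5 → Developing

Developing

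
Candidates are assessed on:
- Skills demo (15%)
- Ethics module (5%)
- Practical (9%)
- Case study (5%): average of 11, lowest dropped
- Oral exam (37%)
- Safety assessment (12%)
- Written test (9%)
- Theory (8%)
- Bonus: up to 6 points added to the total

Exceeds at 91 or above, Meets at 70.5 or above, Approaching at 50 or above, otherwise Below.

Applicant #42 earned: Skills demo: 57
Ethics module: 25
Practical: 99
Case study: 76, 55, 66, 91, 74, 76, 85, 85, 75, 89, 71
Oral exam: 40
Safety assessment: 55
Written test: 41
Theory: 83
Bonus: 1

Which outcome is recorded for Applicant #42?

Case study: drop 55 → average of remaining 10 = 788/10 = 78.8
Weighted total:
  Skills demo 57 × 0.15 = 8.55
  Ethics module 25 × 0.05 = 1.25
  Practical 99 × 0.09 = 8.91
  Case study 78.8 × 0.05 = 3.94
  Oral exam 40 × 0.37 = 14.8
  Safety assessment 55 × 0.12 = 6.6
  Written test 41 × 0.09 = 3.69
  Theory 83 × 0.08 = 6.64
Sum = 54.38
Bonus: 54.38 + 1 = 55.38
55.38 is ≥ 50 and < 70.5 → Approaching

Approaching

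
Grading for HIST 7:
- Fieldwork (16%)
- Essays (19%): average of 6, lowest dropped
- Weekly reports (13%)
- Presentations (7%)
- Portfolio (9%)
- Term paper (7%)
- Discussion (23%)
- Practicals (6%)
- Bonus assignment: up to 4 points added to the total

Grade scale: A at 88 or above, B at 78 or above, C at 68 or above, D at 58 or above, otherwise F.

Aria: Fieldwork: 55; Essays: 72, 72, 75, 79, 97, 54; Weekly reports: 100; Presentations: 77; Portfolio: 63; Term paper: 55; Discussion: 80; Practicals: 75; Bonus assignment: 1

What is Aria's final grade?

Essays: drop 54 → average of remaining 5 = 395/5 = 79
Weighted total:
  Fieldwork 55 × 0.16 = 8.8
  Essays 79 × 0.19 = 15.01
  Weekly reports 100 × 0.13 = 13
  Presentations 77 × 0.07 = 5.39
  Portfolio 63 × 0.09 = 5.67
  Term paper 55 × 0.07 = 3.85
  Discussion 80 × 0.23 = 18.4
  Practicals 75 × 0.06 = 4.5
Sum = 74.62
Bonus assignment: 74.62 + 1 = 75.62
75.62 is ≥ 68 and < 78 → C

C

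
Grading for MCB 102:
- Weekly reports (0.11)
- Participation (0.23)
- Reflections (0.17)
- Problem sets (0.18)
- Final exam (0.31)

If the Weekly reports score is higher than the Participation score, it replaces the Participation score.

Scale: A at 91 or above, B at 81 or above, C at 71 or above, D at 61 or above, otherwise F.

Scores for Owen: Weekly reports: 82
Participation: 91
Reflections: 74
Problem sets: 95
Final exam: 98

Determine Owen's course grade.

B

Weekly reports (82) ≤ Participation (91), so Participation stays at 91.
Weighted total:
  Weekly reports 82 × 0.11 = 9.02
  Participation 91 × 0.23 = 20.93
  Reflections 74 × 0.17 = 12.58
  Problem sets 95 × 0.18 = 17.1
  Final exam 98 × 0.31 = 30.38
Sum = 90.01
90.01 is ≥ 81 and < 91 → B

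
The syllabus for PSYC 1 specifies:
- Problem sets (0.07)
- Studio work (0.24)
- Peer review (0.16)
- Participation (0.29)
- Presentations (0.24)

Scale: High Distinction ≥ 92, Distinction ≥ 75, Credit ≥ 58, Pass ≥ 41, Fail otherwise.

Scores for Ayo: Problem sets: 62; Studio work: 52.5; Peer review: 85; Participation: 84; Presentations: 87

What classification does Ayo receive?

Weighted total:
  Problem sets 62 × 0.07 = 4.34
  Studio work 52.5 × 0.24 = 12.6
  Peer review 85 × 0.16 = 13.6
  Participation 84 × 0.29 = 24.36
  Presentations 87 × 0.24 = 20.88
Sum = 75.78
75.78 is ≥ 75 and < 92 → Distinction

Distinction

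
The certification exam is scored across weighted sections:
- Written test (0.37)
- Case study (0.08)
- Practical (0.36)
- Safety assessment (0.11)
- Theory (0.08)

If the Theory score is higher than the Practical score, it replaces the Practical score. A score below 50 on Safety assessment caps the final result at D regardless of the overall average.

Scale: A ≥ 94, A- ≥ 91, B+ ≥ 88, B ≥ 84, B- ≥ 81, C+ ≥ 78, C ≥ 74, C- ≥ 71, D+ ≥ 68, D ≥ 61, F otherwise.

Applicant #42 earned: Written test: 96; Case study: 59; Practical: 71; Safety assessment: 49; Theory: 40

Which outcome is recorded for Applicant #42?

Theory (40) ≤ Practical (71), so Practical stays at 71.
Safety assessment score 49 < 50: minimum not met.
Weighted total:
  Written test 96 × 0.37 = 35.52
  Case study 59 × 0.08 = 4.72
  Practical 71 × 0.36 = 25.56
  Safety assessment 49 × 0.11 = 5.39
  Theory 40 × 0.08 = 3.2
Sum = 74.39
74.39 would be C; cap at D applies → D.

D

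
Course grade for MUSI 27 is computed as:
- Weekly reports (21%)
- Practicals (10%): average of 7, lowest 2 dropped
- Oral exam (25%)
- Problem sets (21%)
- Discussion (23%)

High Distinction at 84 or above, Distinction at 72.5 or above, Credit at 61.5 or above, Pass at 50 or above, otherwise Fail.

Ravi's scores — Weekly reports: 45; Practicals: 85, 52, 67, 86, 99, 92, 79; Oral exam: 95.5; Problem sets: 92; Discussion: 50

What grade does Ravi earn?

Practicals: drop 52, 67 → average of remaining 5 = 441/5 = 88.2
Weighted total:
  Weekly reports 45 × 0.21 = 9.45
  Practicals 88.2 × 0.1 = 8.82
  Oral exam 95.5 × 0.25 = 23.875
  Problem sets 92 × 0.21 = 19.32
  Discussion 50 × 0.23 = 11.5
Sum = 72.965
72.965 is ≥ 72.5 and < 84 → Distinction

Distinction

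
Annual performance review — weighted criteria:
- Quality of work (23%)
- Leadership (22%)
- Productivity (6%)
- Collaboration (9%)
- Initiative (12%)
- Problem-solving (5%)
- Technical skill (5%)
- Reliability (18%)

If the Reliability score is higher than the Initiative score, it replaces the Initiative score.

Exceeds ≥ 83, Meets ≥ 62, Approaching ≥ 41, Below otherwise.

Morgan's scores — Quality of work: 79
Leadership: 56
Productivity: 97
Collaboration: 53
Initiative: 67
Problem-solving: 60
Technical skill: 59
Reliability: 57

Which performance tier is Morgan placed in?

Reliability (57) ≤ Initiative (67), so Initiative stays at 67.
Weighted total:
  Quality of work 79 × 0.23 = 18.17
  Leadership 56 × 0.22 = 12.32
  Productivity 97 × 0.06 = 5.82
  Collaboration 53 × 0.09 = 4.77
  Initiative 67 × 0.12 = 8.04
  Problem-solving 60 × 0.05 = 3
  Technical skill 59 × 0.05 = 2.95
  Reliability 57 × 0.18 = 10.26
Sum = 65.33
65.33 is ≥ 62 and < 83 → Meets

Meets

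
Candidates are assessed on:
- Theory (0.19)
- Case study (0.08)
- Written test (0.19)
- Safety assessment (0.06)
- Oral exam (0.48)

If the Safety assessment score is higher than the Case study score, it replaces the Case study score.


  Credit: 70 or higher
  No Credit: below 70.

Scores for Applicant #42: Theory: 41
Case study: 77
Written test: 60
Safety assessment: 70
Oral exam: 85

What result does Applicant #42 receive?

Safety assessment (70) ≤ Case study (77), so Case study stays at 77.
Weighted total:
  Theory 41 × 0.19 = 7.79
  Case study 77 × 0.08 = 6.16
  Written test 60 × 0.19 = 11.4
  Safety assessment 70 × 0.06 = 4.2
  Oral exam 85 × 0.48 = 40.8
Sum = 70.35
70.35 ≥ 70 → Credit

Credit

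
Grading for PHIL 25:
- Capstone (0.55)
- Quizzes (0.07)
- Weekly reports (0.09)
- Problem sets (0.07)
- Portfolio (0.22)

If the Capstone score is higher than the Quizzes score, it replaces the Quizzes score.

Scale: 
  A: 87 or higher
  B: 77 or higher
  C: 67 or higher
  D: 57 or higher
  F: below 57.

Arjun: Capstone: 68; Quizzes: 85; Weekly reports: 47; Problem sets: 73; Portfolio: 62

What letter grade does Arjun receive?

D

Capstone (68) ≤ Quizzes (85), so Quizzes stays at 85.
Weighted total:
  Capstone 68 × 0.55 = 37.4
  Quizzes 85 × 0.07 = 5.95
  Weekly reports 47 × 0.09 = 4.23
  Problem sets 73 × 0.07 = 5.11
  Portfolio 62 × 0.22 = 13.64
Sum = 66.33
66.33 is ≥ 57 and < 67 → D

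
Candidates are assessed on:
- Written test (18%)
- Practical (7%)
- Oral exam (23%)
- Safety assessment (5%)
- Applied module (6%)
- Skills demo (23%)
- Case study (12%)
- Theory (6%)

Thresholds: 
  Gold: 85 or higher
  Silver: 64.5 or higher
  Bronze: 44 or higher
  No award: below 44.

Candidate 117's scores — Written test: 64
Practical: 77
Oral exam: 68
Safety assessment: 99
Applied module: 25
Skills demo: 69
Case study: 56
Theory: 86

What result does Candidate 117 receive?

Silver

Weighted total:
  Written test 64 × 0.18 = 11.52
  Practical 77 × 0.07 = 5.39
  Oral exam 68 × 0.23 = 15.64
  Safety assessment 99 × 0.05 = 4.95
  Applied module 25 × 0.06 = 1.5
  Skills demo 69 × 0.23 = 15.87
  Case study 56 × 0.12 = 6.72
  Theory 86 × 0.06 = 5.16
Sum = 66.75
66.75 is ≥ 64.5 and < 85 → Silver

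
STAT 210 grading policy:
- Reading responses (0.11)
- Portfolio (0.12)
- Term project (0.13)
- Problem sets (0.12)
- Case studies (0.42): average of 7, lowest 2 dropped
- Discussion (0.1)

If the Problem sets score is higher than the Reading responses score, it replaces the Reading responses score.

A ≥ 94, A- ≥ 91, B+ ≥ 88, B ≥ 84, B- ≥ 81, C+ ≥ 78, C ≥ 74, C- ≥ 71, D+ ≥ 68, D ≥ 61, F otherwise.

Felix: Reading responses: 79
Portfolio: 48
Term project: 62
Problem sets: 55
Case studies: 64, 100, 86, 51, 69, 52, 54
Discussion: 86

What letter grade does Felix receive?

D+

Case studies: drop 51, 52 → average of remaining 5 = 373/5 = 74.6
Problem sets (55) ≤ Reading responses (79), so Reading responses stays at 79.
Weighted total:
  Reading responses 79 × 0.11 = 8.69
  Portfolio 48 × 0.12 = 5.76
  Term project 62 × 0.13 = 8.06
  Problem sets 55 × 0.12 = 6.6
  Case studies 74.6 × 0.42 = 31.332
  Discussion 86 × 0.1 = 8.6
Sum = 69.042
69.042 is ≥ 68 and < 71 → D+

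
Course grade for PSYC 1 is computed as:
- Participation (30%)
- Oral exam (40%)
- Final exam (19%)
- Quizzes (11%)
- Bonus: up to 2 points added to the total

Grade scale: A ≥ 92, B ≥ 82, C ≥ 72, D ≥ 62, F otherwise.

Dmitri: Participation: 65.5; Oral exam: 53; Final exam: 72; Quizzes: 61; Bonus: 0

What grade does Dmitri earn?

Weighted total:
  Participation 65.5 × 0.3 = 19.65
  Oral exam 53 × 0.4 = 21.2
  Final exam 72 × 0.19 = 13.68
  Quizzes 61 × 0.11 = 6.71
Sum = 61.24
Bonus: 61.24 + 0 = 61.24
61.24 < 62 → F

F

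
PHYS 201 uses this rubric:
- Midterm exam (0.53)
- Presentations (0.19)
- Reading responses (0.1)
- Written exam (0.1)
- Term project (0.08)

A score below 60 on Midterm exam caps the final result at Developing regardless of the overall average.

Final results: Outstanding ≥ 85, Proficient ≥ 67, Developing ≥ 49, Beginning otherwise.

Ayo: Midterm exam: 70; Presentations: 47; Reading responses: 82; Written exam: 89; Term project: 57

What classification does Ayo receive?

Midterm exam score 70 ≥ 60: minimum met.
Weighted total:
  Midterm exam 70 × 0.53 = 37.1
  Presentations 47 × 0.19 = 8.93
  Reading responses 82 × 0.1 = 8.2
  Written exam 89 × 0.1 = 8.9
  Term project 57 × 0.08 = 4.56
Sum = 67.69
67.69 is ≥ 67 and < 85 → Proficient

Proficient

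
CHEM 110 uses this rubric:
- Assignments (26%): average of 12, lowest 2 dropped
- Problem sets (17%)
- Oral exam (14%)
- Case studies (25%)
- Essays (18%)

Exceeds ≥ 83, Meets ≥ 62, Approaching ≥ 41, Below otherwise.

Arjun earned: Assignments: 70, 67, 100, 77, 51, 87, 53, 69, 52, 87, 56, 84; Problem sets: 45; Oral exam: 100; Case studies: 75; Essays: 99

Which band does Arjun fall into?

Meets

Assignments: drop 51, 52 → average of remaining 10 = 750/10 = 75
Weighted total:
  Assignments 75 × 0.26 = 19.5
  Problem sets 45 × 0.17 = 7.65
  Oral exam 100 × 0.14 = 14
  Case studies 75 × 0.25 = 18.75
  Essays 99 × 0.18 = 17.82
Sum = 77.72
77.72 is ≥ 62 and < 83 → Meets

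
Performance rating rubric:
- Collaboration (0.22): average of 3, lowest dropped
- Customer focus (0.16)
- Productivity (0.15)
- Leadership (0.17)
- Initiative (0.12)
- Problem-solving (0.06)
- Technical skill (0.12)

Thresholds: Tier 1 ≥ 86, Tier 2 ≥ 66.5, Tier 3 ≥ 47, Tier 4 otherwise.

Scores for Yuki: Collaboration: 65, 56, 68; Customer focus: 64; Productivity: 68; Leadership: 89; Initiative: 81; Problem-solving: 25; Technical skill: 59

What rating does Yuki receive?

Collaboration: drop 56 → average of remaining 2 = 133/2 = 66.5
Weighted total:
  Collaboration 66.5 × 0.22 = 14.63
  Customer focus 64 × 0.16 = 10.24
  Productivity 68 × 0.15 = 10.2
  Leadership 89 × 0.17 = 15.13
  Initiative 81 × 0.12 = 9.72
  Problem-solving 25 × 0.06 = 1.5
  Technical skill 59 × 0.12 = 7.08
Sum = 68.5
68.5 is ≥ 66.5 and < 86 → Tier 2

Tier 2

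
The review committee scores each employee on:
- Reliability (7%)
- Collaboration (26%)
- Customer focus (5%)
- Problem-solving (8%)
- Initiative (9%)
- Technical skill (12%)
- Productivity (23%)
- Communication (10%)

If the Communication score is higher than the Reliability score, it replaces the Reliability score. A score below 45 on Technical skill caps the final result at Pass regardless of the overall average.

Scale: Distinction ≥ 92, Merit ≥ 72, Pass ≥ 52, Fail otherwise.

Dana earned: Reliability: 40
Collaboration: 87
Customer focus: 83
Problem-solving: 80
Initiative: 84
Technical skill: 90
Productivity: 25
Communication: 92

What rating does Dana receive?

Communication (92) > Reliability (40), so Reliability counts as 92.
Technical skill score 90 ≥ 45: minimum met.
Weighted total:
  Reliability 92 × 0.07 = 6.44
  Collaboration 87 × 0.26 = 22.62
  Customer focus 83 × 0.05 = 4.15
  Problem-solving 80 × 0.08 = 6.4
  Initiative 84 × 0.09 = 7.56
  Technical skill 90 × 0.12 = 10.8
  Productivity 25 × 0.23 = 5.75
  Communication 92 × 0.1 = 9.2
Sum = 72.92
72.92 is ≥ 72 and < 92 → Merit

Merit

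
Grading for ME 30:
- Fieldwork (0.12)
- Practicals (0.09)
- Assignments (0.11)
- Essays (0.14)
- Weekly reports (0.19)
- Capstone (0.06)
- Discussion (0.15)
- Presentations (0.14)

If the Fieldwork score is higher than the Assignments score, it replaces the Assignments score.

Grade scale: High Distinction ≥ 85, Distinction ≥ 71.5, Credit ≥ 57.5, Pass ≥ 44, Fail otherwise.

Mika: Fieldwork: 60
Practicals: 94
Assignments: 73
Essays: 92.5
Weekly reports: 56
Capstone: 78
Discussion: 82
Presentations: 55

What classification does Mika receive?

Distinction

Fieldwork (60) ≤ Assignments (73), so Assignments stays at 73.
Weighted total:
  Fieldwork 60 × 0.12 = 7.2
  Practicals 94 × 0.09 = 8.46
  Assignments 73 × 0.11 = 8.03
  Essays 92.5 × 0.14 = 12.95
  Weekly reports 56 × 0.19 = 10.64
  Capstone 78 × 0.06 = 4.68
  Discussion 82 × 0.15 = 12.3
  Presentations 55 × 0.14 = 7.7
Sum = 71.96
71.96 is ≥ 71.5 and < 85 → Distinction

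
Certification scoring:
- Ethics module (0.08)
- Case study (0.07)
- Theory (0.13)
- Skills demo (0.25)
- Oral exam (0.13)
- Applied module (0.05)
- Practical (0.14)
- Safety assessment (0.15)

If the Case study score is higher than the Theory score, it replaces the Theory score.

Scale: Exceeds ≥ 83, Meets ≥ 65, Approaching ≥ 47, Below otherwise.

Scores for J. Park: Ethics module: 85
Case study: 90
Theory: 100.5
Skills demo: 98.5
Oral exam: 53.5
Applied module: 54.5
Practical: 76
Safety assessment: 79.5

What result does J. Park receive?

Exceeds

Case study (90) ≤ Theory (100.5), so Theory stays at 100.5.
Weighted total:
  Ethics module 85 × 0.08 = 6.8
  Case study 90 × 0.07 = 6.3
  Theory 100.5 × 0.13 = 13.065
  Skills demo 98.5 × 0.25 = 24.625
  Oral exam 53.5 × 0.13 = 6.955
  Applied module 54.5 × 0.05 = 2.725
  Practical 76 × 0.14 = 10.64
  Safety assessment 79.5 × 0.15 = 11.925
Sum = 83.035
83.035 ≥ 83 → Exceeds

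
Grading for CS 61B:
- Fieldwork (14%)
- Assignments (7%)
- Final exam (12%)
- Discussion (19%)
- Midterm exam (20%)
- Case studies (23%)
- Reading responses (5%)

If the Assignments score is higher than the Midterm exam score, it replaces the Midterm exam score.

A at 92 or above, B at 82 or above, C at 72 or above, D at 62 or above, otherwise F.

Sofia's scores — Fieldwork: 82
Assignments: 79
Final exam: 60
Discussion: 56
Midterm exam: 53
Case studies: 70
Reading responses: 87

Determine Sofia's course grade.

D

Assignments (79) > Midterm exam (53), so Midterm exam counts as 79.
Weighted total:
  Fieldwork 82 × 0.14 = 11.48
  Assignments 79 × 0.07 = 5.53
  Final exam 60 × 0.12 = 7.2
  Discussion 56 × 0.19 = 10.64
  Midterm exam 79 × 0.2 = 15.8
  Case studies 70 × 0.23 = 16.1
  Reading responses 87 × 0.05 = 4.35
Sum = 71.1
71.1 is ≥ 62 and < 72 → D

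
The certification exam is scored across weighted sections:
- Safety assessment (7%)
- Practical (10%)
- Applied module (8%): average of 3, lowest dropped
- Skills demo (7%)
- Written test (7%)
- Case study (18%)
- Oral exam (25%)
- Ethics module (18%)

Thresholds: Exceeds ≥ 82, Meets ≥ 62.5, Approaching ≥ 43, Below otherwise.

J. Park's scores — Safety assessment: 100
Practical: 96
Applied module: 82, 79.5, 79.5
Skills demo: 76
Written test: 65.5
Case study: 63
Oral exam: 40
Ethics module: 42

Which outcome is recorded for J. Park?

Approaching

Applied module: drop 79.5 → average of remaining 2 = 161.5/2 = 80.75
Weighted total:
  Safety assessment 100 × 0.07 = 7
  Practical 96 × 0.1 = 9.6
  Applied module 80.75 × 0.08 = 6.46
  Skills demo 76 × 0.07 = 5.32
  Written test 65.5 × 0.07 = 4.585
  Case study 63 × 0.18 = 11.34
  Oral exam 40 × 0.25 = 10
  Ethics module 42 × 0.18 = 7.56
Sum = 61.865
61.865 is ≥ 43 and < 62.5 → Approaching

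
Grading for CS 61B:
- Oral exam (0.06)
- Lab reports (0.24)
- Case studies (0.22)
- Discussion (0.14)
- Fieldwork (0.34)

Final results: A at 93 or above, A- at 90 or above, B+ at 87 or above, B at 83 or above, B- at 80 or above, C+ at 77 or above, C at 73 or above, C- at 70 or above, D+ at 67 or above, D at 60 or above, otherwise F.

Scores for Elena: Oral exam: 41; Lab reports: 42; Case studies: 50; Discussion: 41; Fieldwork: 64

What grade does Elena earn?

Weighted total:
  Oral exam 41 × 0.06 = 2.46
  Lab reports 42 × 0.24 = 10.08
  Case studies 50 × 0.22 = 11
  Discussion 41 × 0.14 = 5.74
  Fieldwork 64 × 0.34 = 21.76
Sum = 51.04
51.04 < 60 → F

F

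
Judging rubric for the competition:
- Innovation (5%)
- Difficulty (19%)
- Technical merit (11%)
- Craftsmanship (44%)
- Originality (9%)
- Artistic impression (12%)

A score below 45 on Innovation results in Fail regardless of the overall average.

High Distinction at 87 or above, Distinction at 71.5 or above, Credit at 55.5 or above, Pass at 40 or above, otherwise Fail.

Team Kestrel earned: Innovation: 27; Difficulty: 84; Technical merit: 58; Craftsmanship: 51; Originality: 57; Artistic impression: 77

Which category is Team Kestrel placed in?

Fail

Innovation score 27 < 45: minimum not met.
Weighted total:
  Innovation 27 × 0.05 = 1.35
  Difficulty 84 × 0.19 = 15.96
  Technical merit 58 × 0.11 = 6.38
  Craftsmanship 51 × 0.44 = 22.44
  Originality 57 × 0.09 = 5.13
  Artistic impression 77 × 0.12 = 9.24
Sum = 60.5
Because the Innovation minimum was not met, the result is Fail.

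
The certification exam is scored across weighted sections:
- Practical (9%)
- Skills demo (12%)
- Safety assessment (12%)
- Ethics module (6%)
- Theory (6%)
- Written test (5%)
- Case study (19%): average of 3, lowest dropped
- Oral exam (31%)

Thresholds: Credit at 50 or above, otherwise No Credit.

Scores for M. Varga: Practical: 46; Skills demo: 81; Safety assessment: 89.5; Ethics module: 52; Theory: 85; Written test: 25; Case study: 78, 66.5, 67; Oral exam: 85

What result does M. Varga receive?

Case study: drop 66.5 → average of remaining 2 = 145/2 = 72.5
Weighted total:
  Practical 46 × 0.09 = 4.14
  Skills demo 81 × 0.12 = 9.72
  Safety assessment 89.5 × 0.12 = 10.74
  Ethics module 52 × 0.06 = 3.12
  Theory 85 × 0.06 = 5.1
  Written test 25 × 0.05 = 1.25
  Case study 72.5 × 0.19 = 13.775
  Oral exam 85 × 0.31 = 26.35
Sum = 74.195
74.195 ≥ 50 → Credit

Credit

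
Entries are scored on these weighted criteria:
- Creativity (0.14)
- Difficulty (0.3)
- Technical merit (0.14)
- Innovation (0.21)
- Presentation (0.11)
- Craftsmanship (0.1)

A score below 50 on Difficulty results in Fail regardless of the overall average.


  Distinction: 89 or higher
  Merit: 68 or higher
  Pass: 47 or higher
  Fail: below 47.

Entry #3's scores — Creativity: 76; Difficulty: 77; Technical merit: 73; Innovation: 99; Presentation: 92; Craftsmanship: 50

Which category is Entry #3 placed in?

Difficulty score 77 ≥ 50: minimum met.
Weighted total:
  Creativity 76 × 0.14 = 10.64
  Difficulty 77 × 0.3 = 23.1
  Technical merit 73 × 0.14 = 10.22
  Innovation 99 × 0.21 = 20.79
  Presentation 92 × 0.11 = 10.12
  Craftsmanship 50 × 0.1 = 5
Sum = 79.87
79.87 is ≥ 68 and < 89 → Merit

Merit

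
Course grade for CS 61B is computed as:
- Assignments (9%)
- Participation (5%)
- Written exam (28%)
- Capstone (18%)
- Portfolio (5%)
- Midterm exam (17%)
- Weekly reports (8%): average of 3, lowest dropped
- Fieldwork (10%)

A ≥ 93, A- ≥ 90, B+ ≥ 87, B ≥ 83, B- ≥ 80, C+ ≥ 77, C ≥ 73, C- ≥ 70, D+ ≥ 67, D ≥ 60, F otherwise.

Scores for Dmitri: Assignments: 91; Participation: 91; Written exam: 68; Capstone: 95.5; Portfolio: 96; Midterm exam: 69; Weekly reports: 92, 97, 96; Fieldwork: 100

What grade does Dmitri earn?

Weekly reports: drop 92 → average of remaining 2 = 193/2 = 96.5
Weighted total:
  Assignments 91 × 0.09 = 8.19
  Participation 91 × 0.05 = 4.55
  Written exam 68 × 0.28 = 19.04
  Capstone 95.5 × 0.18 = 17.19
  Portfolio 96 × 0.05 = 4.8
  Midterm exam 69 × 0.17 = 11.73
  Weekly reports 96.5 × 0.08 = 7.72
  Fieldwork 100 × 0.1 = 10
Sum = 83.22
83.22 is ≥ 83 and < 87 → B

B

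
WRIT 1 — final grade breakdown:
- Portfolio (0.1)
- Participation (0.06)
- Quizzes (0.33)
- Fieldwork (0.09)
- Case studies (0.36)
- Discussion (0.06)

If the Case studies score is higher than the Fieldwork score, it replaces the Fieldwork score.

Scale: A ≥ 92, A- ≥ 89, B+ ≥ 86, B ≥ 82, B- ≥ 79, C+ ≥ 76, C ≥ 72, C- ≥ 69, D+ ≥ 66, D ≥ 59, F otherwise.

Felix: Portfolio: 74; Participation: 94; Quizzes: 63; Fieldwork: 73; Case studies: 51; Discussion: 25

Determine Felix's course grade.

Case studies (51) ≤ Fieldwork (73), so Fieldwork stays at 73.
Weighted total:
  Portfolio 74 × 0.1 = 7.4
  Participation 94 × 0.06 = 5.64
  Quizzes 63 × 0.33 = 20.79
  Fieldwork 73 × 0.09 = 6.57
  Case studies 51 × 0.36 = 18.36
  Discussion 25 × 0.06 = 1.5
Sum = 60.26
60.26 is ≥ 59 and < 66 → D

D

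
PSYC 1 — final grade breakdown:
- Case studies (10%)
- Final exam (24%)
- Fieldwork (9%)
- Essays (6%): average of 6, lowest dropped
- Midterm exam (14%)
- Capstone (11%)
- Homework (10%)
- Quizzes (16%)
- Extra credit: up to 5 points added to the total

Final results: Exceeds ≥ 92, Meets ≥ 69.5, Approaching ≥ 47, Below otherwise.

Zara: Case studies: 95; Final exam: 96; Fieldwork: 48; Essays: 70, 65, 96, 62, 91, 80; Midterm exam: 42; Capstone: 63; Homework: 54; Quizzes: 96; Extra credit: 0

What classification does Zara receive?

Essays: drop 62 → average of remaining 5 = 402/5 = 80.4
Weighted total:
  Case studies 95 × 0.1 = 9.5
  Final exam 96 × 0.24 = 23.04
  Fieldwork 48 × 0.09 = 4.32
  Essays 80.4 × 0.06 = 4.824
  Midterm exam 42 × 0.14 = 5.88
  Capstone 63 × 0.11 = 6.93
  Homework 54 × 0.1 = 5.4
  Quizzes 96 × 0.16 = 15.36
Sum = 75.254
Extra credit: 75.254 + 0 = 75.254
75.254 is ≥ 69.5 and < 92 → Meets

Meets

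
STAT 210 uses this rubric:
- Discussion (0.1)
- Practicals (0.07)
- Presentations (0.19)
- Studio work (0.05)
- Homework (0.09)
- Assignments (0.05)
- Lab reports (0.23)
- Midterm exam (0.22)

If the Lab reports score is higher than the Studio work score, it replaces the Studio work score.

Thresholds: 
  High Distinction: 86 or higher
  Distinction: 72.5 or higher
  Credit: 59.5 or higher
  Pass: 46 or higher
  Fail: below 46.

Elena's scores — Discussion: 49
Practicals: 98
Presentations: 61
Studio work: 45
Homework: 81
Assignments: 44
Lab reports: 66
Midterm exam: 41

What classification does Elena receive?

Lab reports (66) > Studio work (45), so Studio work counts as 66.
Weighted total:
  Discussion 49 × 0.1 = 4.9
  Practicals 98 × 0.07 = 6.86
  Presentations 61 × 0.19 = 11.59
  Studio work 66 × 0.05 = 3.3
  Homework 81 × 0.09 = 7.29
  Assignments 44 × 0.05 = 2.2
  Lab reports 66 × 0.23 = 15.18
  Midterm exam 41 × 0.22 = 9.02
Sum = 60.34
60.34 is ≥ 59.5 and < 72.5 → Credit

Credit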